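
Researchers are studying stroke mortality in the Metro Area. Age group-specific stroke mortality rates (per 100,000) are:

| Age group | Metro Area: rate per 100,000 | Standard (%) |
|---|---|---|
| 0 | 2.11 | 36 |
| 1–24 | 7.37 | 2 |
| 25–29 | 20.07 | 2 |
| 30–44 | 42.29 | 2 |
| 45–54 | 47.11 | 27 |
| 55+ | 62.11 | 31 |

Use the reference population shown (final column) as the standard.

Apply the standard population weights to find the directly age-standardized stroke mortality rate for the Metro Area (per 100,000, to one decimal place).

Standard weights: 0.36, 0.02, 0.02, 0.02, 0.27, 0.31.
Standardized rate: 0.3600×2.11 + 0.0200×7.37 + 0.0200×20.07 + 0.0200×42.29 + 0.2700×47.11 + 0.3100×62.11 = 34.1280 per 100,000.

34.1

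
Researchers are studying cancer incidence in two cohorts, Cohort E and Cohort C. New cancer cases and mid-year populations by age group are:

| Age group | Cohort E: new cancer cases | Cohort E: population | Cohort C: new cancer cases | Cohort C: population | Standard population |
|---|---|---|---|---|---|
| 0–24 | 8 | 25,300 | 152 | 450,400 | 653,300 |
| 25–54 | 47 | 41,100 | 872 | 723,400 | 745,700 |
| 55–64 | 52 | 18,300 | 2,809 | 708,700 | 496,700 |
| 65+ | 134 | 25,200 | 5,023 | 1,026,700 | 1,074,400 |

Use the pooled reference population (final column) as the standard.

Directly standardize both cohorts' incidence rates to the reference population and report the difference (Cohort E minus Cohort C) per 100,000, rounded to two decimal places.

-5.41

Age-specific rates per 100,000 for Cohort E: 31.62, 114.36, 284.15, 531.75.
For Cohort C: 33.75, 120.54, 396.36, 489.24.
Standard total = 2,970,100; weights = 0.2200, 0.2511, 0.1672, 0.3617.
Cohort E: 0.2200×31.62 + 0.2511×114.36 + 0.1672×284.15 + 0.3617×531.75 = 275.5393 per 100,000.
Cohort C: 0.2200×33.75 + 0.2511×120.54 + 0.1672×396.36 + 0.3617×489.24 = 280.9481 per 100,000.
Difference = 275.5393 − 280.9481 = -5.4088.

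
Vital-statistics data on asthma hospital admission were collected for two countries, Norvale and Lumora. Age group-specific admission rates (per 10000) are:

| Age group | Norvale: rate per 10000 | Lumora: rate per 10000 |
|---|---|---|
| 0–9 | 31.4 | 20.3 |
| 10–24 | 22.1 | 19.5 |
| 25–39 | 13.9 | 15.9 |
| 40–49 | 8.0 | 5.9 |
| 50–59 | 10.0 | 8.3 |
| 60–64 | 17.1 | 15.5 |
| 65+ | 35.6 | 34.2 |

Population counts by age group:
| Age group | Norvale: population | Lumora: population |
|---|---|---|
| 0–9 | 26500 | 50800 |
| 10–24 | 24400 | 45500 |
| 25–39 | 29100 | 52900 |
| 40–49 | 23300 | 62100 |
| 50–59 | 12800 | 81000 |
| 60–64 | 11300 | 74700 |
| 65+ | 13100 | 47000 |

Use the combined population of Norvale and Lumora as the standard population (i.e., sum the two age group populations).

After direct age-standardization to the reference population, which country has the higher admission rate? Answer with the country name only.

Combined standard total = 554500; weights = 0.1394, 0.1261, 0.1479, 0.1540, 0.1692, 0.1551, 0.1084.
Norvale: 0.1394×31.4 + 0.1261×22.1 + 0.1479×13.9 + 0.1540×8.0 + 0.1692×10.0 + 0.1551×17.1 + 0.1084×35.6 = 18.6531 per 10000.
Lumora: 0.1394×20.3 + 0.1261×19.5 + 0.1479×15.9 + 0.1540×5.9 + 0.1692×8.3 + 0.1551×15.5 + 0.1084×34.2 = 16.0629 per 10000.

Norvale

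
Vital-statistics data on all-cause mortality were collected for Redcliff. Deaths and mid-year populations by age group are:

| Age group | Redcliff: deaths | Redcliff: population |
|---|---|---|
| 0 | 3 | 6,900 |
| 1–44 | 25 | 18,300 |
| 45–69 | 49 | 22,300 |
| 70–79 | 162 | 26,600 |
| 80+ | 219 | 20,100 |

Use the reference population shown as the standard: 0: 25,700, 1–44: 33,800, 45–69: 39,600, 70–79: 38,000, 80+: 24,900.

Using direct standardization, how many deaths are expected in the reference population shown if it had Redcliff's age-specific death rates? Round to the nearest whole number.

647

Age-specific rates per 1,000 for Redcliff: 0.435, 1.366, 2.197, 6.090, 10.896.
Expected deaths = Σ (standard pop × age-specific rate ÷ 1,000)
= 25,700×0.435/1,000 + 33,800×1.366/1,000 + 39,600×2.197/1,000 + 38,000×6.090/1,000 + 24,900×10.896/1,000
= 11.17 + 46.17 + 87.01 + 231.43 + 271.30 = 647.09.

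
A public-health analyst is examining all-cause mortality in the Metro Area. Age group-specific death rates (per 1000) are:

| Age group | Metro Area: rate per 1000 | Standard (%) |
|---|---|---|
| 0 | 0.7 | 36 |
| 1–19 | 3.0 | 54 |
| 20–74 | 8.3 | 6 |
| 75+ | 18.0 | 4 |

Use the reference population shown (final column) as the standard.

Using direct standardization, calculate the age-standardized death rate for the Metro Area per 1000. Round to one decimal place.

Standard weights: 0.36, 0.54, 0.06, 0.04.
Standardized rate: 0.3600×0.7 + 0.5400×3.0 + 0.0600×8.3 + 0.0400×18.0 = 3.0900 per 1000.

3.1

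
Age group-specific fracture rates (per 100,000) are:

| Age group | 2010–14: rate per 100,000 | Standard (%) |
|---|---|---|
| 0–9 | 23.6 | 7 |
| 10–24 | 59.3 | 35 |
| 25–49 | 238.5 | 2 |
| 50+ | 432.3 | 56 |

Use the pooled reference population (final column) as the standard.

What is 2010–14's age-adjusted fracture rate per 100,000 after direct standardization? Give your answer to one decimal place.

269.3

Standard weights: 0.07, 0.35, 0.02, 0.56.
Standardized rate: 0.0700×23.6 + 0.3500×59.3 + 0.0200×238.5 + 0.5600×432.3 = 269.2650 per 100,000.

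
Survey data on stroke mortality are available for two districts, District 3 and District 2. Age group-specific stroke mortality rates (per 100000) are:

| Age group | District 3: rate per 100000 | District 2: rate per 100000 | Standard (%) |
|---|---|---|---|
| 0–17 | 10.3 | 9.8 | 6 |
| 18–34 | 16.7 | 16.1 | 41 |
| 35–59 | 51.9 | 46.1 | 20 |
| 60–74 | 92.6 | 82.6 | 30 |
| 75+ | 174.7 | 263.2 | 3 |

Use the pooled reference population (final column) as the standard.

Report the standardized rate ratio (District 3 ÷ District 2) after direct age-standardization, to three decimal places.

Standard weights: 0.06, 0.41, 0.20, 0.30, 0.03.
District 3: 0.0600×10.3 + 0.4100×16.7 + 0.2000×51.9 + 0.3000×92.6 + 0.0300×174.7 = 50.8660 per 100000.
District 2: 0.0600×9.8 + 0.4100×16.1 + 0.2000×46.1 + 0.3000×82.6 + 0.0300×263.2 = 49.0850 per 100000.
Ratio = 50.8660 ÷ 49.0850 = 1.03628.

1.036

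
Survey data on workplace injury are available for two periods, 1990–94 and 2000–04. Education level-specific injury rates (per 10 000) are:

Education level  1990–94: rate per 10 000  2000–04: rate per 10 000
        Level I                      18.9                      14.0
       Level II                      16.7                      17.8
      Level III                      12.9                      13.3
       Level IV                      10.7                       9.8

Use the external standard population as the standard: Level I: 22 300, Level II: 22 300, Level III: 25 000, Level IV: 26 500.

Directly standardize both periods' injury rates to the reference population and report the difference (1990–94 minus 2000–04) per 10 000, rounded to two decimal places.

Standard total = 96 100; weights = 0.2320, 0.2320, 0.2601, 0.2758.
1990–94: 0.2320×18.9 + 0.2320×16.7 + 0.2601×12.9 + 0.2758×10.7 = 14.5674 per 10 000.
2000–04: 0.2320×14.0 + 0.2320×17.8 + 0.2601×13.3 + 0.2758×9.8 = 13.5415 per 10 000.
Difference = 14.5674 − 13.5415 = 1.0259.

1.03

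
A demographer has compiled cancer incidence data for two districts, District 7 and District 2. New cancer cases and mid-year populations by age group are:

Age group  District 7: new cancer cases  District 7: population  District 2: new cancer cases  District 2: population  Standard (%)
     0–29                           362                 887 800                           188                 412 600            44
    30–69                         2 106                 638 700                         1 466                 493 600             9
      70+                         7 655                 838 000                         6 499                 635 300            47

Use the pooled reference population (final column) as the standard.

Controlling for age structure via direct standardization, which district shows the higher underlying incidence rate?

District 2

Age-specific rates per 100 000 for District 7: 40.77, 329.73, 913.48.
For District 2: 45.56, 297.00, 1022.98.
Standard weights: 0.44, 0.09, 0.47.
District 7: 0.4400×40.77 + 0.0900×329.73 + 0.4700×913.48 = 476.9546 per 100 000.
District 2: 0.4400×45.56 + 0.0900×297.00 + 0.4700×1022.98 = 527.5798 per 100 000.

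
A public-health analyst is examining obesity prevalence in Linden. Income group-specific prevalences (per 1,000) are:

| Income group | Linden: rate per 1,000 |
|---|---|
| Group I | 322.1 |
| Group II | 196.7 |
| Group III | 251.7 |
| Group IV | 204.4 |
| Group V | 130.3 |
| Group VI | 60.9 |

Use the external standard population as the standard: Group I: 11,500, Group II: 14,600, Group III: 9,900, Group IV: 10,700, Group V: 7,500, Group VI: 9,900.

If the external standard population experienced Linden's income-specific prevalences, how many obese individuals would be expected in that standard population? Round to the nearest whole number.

12835

Expected obese individuals = Σ (standard pop × income-specific rate ÷ 1,000)
= 11,500×322.1/1,000 + 14,600×196.7/1,000 + 9,900×251.7/1,000 + 10,700×204.4/1,000 + 7,500×130.3/1,000 + 9,900×60.9/1,000
= 3704.15 + 2871.82 + 2491.83 + 2187.08 + 977.25 + 602.91 = 12835.04.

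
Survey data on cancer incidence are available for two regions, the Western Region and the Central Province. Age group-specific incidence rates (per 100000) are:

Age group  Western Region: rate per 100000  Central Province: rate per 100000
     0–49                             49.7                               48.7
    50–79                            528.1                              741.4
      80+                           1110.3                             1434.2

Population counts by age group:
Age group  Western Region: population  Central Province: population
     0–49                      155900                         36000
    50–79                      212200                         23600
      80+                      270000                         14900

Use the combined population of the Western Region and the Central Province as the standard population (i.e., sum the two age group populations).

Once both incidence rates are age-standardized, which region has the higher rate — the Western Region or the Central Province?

Combined standard total = 712600; weights = 0.2693, 0.3309, 0.3998.
The Western Region: 0.2693×49.7 + 0.3309×528.1 + 0.3998×1110.3 = 632.0346 per 100000.
The Central Province: 0.2693×48.7 + 0.3309×741.4 + 0.3998×1434.2 = 831.8429 per 100000.
The crude rates (657.56 vs 545.23) would put the Western Region higher, but that reflects its age composition; once standardized to a common age structure, the Central Province has the higher underlying rate.

Central Province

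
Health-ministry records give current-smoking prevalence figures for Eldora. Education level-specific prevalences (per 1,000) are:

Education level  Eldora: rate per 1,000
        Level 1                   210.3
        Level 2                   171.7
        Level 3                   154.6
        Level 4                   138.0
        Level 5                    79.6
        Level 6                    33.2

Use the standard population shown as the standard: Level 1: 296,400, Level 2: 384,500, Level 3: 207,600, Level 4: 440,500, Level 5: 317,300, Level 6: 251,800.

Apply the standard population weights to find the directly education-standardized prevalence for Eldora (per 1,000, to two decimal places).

Standard total = 1,898,100; weights = 0.1562, 0.2026, 0.1094, 0.2321, 0.1672, 0.1327.
Standardized rate: 0.1562×210.3 + 0.2026×171.7 + 0.1094×154.6 + 0.2321×138.0 + 0.1672×79.6 + 0.1327×33.2 = 134.2671 per 1,000.

134.27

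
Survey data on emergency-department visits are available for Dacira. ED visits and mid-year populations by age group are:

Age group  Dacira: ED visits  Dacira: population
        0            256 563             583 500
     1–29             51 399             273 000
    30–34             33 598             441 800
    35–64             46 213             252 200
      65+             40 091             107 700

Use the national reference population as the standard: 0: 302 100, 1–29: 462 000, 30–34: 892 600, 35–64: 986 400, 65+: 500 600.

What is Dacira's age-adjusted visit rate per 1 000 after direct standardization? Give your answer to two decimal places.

208.29

Age-specific rates per 1 000 for Dacira: 439.697, 188.275, 76.048, 183.239, 372.247.
Standard total = 3 143 700; weights = 0.0961, 0.1470, 0.2839, 0.3138, 0.1592.
Standardized rate: 0.0961×439.697 + 0.1470×188.275 + 0.2839×76.048 + 0.3138×183.239 + 0.1592×372.247 = 208.2864 per 1 000.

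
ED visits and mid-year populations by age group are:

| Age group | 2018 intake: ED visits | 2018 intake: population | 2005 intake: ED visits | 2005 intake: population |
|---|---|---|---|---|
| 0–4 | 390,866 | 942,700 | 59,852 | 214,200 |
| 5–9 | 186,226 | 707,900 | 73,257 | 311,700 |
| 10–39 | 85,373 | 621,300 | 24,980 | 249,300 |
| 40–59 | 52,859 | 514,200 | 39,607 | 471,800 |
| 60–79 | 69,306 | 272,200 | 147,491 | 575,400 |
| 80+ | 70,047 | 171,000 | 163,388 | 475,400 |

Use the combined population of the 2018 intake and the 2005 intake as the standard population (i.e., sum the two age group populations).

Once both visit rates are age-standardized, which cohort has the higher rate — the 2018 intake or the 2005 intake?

2018 intake

Age-specific rates per 1,000 for the 2018 intake: 414.624, 263.068, 137.410, 102.799, 254.614, 409.632.
For the 2005 intake: 279.421, 235.024, 100.201, 83.949, 256.328, 343.685.
Combined standard total = 5,527,100; weights = 0.2093, 0.1845, 0.1575, 0.1784, 0.1534, 0.1170.
The 2018 intake: 0.2093×414.624 + 0.1845×263.068 + 0.1575×137.410 + 0.1784×102.799 + 0.1534×254.614 + 0.1170×409.632 = 262.2512 per 1,000.
The 2005 intake: 0.2093×279.421 + 0.1845×235.024 + 0.1575×100.201 + 0.1784×83.949 + 0.1534×256.328 + 0.1170×343.685 = 212.1044 per 1,000.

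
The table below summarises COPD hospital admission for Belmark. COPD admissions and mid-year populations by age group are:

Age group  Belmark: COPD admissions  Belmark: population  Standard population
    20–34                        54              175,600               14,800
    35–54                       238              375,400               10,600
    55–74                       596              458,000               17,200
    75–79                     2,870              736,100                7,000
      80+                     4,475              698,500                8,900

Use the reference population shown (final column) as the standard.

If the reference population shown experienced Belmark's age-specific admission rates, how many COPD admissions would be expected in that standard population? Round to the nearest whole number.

118

Age-specific rates per 10,000 for Belmark: 3.08, 6.34, 13.01, 38.99, 64.07.
Expected COPD admissions = Σ (standard pop × age-specific rate ÷ 10,000)
= 14,800×3.08/10,000 + 10,600×6.34/10,000 + 17,200×13.01/10,000 + 7,000×38.99/10,000 + 8,900×64.07/10,000
= 4.55 + 6.72 + 22.38 + 27.29 + 57.02 = 117.97.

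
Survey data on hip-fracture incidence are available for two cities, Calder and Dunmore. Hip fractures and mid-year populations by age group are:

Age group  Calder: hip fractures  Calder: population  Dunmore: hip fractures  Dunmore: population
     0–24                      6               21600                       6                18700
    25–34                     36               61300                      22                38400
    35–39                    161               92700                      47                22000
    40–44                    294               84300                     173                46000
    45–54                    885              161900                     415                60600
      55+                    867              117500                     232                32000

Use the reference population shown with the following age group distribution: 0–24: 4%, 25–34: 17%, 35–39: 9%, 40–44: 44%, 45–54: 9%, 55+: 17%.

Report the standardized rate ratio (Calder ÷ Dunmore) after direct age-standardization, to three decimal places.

0.932

Age-specific rates per 100000 for Calder: 27.78, 58.73, 173.68, 348.75, 546.63, 737.87.
For Dunmore: 32.09, 57.29, 213.64, 376.09, 684.82, 725.00.
Standard weights: 0.04, 0.17, 0.09, 0.44, 0.09, 0.17.
Calder: 0.0400×27.78 + 0.1700×58.73 + 0.0900×173.68 + 0.4400×348.75 + 0.0900×546.63 + 0.1700×737.87 = 354.8132 per 100000.
Dunmore: 0.0400×32.09 + 0.1700×57.29 + 0.0900×213.64 + 0.4400×376.09 + 0.0900×684.82 + 0.1700×725.00 = 380.6122 per 100000.
Ratio = 354.8132 ÷ 380.6122 = 0.93222.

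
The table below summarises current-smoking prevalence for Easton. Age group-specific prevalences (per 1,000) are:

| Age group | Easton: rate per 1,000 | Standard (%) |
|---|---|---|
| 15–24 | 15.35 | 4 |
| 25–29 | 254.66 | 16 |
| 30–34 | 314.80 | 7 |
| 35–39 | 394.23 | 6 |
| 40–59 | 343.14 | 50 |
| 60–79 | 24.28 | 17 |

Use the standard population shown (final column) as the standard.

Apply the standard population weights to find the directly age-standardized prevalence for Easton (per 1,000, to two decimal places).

Standard weights: 0.04, 0.16, 0.07, 0.06, 0.50, 0.17.
Standardized rate: 0.0400×15.35 + 0.1600×254.66 + 0.0700×314.80 + 0.0600×394.23 + 0.5000×343.14 + 0.1700×24.28 = 262.7470 per 1,000.

262.75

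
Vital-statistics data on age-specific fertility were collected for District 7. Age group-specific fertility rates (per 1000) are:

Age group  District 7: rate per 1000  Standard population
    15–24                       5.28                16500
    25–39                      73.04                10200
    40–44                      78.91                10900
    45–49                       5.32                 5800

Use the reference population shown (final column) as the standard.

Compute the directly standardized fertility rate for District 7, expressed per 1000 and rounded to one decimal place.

Standard total = 43400; weights = 0.3802, 0.2350, 0.2512, 0.1336.
Standardized rate: 0.3802×5.28 + 0.2350×73.04 + 0.2512×78.91 + 0.1336×5.32 = 39.7028 per 1000.

39.7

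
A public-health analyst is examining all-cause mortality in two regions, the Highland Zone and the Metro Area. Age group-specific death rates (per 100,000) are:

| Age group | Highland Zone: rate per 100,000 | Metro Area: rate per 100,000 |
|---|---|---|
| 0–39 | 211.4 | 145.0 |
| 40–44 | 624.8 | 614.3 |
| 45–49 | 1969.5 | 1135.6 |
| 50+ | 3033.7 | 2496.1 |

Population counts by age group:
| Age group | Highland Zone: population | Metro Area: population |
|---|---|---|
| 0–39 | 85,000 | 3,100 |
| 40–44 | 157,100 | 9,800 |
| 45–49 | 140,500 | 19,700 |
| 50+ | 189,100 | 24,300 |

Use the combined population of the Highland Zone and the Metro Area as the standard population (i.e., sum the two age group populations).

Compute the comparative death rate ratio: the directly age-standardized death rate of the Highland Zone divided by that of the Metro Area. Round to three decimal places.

Combined standard total = 628,600; weights = 0.1402, 0.2655, 0.2549, 0.3395.
The Highland Zone: 0.1402×211.4 + 0.2655×624.8 + 0.2549×1969.5 + 0.3395×3033.7 = 1727.3448 per 100,000.
The Metro Area: 0.1402×145.0 + 0.2655×614.3 + 0.2549×1135.6 + 0.3395×2496.1 = 1320.2228 per 100,000.
Ratio = 1727.3448 ÷ 1320.2228 = 1.30837.

1.308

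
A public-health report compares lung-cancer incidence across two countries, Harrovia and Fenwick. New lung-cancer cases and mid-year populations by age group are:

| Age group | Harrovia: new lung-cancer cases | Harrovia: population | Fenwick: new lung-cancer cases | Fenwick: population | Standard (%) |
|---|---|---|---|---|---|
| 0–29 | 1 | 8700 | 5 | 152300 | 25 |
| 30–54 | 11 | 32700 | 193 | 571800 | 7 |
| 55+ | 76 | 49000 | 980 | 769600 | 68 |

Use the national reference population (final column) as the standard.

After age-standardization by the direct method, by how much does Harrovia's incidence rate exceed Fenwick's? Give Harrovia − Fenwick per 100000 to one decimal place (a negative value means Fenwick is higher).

20.9

Age-specific rates per 100000 for Harrovia: 11.49, 33.64, 155.10.
For Fenwick: 3.28, 33.75, 127.34.
Standard weights: 0.25, 0.07, 0.68.
Harrovia: 0.2500×11.49 + 0.0700×33.64 + 0.6800×155.10 = 110.6977 per 100000.
Fenwick: 0.2500×3.28 + 0.0700×33.75 + 0.6800×127.34 = 89.7739 per 100000.
Difference = 110.6977 − 89.7739 = 20.9238.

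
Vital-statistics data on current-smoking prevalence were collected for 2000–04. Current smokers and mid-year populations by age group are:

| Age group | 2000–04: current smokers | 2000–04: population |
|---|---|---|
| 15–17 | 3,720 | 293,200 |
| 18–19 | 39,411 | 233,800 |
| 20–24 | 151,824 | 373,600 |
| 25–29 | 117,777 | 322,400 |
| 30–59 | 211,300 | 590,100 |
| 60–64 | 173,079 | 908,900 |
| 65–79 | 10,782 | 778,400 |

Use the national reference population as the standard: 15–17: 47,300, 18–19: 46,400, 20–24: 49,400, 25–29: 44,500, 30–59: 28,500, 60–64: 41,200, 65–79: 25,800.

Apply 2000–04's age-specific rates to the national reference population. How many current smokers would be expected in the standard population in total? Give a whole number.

Age-specific rates per 1,000 for 2000–04: 12.688, 168.567, 406.381, 365.313, 358.075, 190.427, 13.851.
Expected current smokers = Σ (standard pop × age-specific rate ÷ 1,000)
= 47,300×12.688/1,000 + 46,400×168.567/1,000 + 49,400×406.381/1,000 + 44,500×365.313/1,000 + 28,500×358.075/1,000 + 41,200×190.427/1,000 + 25,800×13.851/1,000
= 600.12 + 7821.52 + 20075.23 + 16256.44 + 10205.13 + 7845.59 + 357.37 = 63161.40.

63161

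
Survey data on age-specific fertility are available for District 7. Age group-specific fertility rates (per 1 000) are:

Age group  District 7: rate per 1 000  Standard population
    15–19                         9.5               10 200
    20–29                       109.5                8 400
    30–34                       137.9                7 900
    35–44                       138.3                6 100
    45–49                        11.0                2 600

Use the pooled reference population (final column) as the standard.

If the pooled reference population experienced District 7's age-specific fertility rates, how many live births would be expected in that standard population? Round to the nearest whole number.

Expected live births = Σ (standard pop × age-specific rate ÷ 1 000)
= 10 200×9.5/1 000 + 8 400×109.5/1 000 + 7 900×137.9/1 000 + 6 100×138.3/1 000 + 2 600×11.0/1 000
= 96.90 + 919.80 + 1089.41 + 843.63 + 28.60 = 2978.34.

2978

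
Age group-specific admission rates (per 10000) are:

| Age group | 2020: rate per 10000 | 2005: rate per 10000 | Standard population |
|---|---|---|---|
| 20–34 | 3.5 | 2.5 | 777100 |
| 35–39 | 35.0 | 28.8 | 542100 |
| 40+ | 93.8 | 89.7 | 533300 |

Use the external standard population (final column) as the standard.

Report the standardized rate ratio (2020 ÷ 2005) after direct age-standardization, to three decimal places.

Standard total = 1852500; weights = 0.4195, 0.2926, 0.2879.
2020: 0.4195×3.5 + 0.2926×35.0 + 0.2879×93.8 = 38.7136 per 10000.
2005: 0.4195×2.5 + 0.2926×28.8 + 0.2879×89.7 = 35.2995 per 10000.
Ratio = 38.7136 ÷ 35.2995 = 1.09672.

1.097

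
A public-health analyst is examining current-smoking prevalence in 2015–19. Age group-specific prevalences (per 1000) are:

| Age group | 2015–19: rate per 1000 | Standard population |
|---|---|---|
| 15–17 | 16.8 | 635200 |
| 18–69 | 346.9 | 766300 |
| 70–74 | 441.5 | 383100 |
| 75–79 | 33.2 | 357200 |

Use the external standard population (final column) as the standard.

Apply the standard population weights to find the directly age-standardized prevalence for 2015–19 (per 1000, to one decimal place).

Standard total = 2141800; weights = 0.2966, 0.3578, 0.1789, 0.1668.
Standardized rate: 0.2966×16.8 + 0.3578×346.9 + 0.1789×441.5 + 0.1668×33.2 = 213.6047 per 1000.

213.6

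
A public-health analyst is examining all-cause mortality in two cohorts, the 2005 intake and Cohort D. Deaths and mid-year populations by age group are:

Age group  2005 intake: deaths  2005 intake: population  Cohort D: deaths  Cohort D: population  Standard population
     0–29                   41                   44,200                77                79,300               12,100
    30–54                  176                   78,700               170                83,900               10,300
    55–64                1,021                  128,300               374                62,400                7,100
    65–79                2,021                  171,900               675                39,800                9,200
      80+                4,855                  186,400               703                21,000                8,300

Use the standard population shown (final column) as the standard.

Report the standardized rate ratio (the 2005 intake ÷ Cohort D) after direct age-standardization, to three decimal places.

Age-specific rates per 1,000 for the 2005 intake: 0.928, 2.236, 7.958, 11.757, 26.046.
For Cohort D: 0.971, 2.026, 5.994, 16.960, 33.476.
Standard total = 47,000; weights = 0.2574, 0.2191, 0.1511, 0.1957, 0.1766.
The 2005 intake: 0.2574×0.928 + 0.2191×2.236 + 0.1511×7.958 + 0.1957×11.757 + 0.1766×26.046 = 8.8320 per 1,000.
Cohort D: 0.2574×0.971 + 0.2191×2.026 + 0.1511×5.994 + 0.1957×16.960 + 0.1766×33.476 = 10.8310 per 1,000.
Ratio = 8.8320 ÷ 10.8310 = 0.81544.

0.815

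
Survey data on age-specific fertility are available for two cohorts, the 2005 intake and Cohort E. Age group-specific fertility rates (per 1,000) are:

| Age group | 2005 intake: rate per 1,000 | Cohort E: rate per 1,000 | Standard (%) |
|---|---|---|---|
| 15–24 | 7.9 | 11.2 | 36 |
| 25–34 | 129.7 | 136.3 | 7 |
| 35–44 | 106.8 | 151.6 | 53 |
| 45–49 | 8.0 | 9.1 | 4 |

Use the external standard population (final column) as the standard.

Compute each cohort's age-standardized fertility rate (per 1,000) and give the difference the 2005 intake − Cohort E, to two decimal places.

-25.44

Standard weights: 0.36, 0.07, 0.53, 0.04.
The 2005 intake: 0.3600×7.9 + 0.0700×129.7 + 0.5300×106.8 + 0.0400×8.0 = 68.8470 per 1,000.
Cohort E: 0.3600×11.2 + 0.0700×136.3 + 0.5300×151.6 + 0.0400×9.1 = 94.2850 per 1,000.
Difference = 68.8470 − 94.2850 = -25.4380.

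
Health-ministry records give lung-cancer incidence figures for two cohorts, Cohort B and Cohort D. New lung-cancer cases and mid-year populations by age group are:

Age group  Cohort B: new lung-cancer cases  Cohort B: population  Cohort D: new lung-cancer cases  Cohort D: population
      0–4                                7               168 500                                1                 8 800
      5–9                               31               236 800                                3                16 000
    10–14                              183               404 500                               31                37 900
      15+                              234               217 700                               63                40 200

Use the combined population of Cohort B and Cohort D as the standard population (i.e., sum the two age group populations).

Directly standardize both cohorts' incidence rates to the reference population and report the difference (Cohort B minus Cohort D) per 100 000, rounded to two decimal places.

Age-specific rates per 100 000 for Cohort B: 4.15, 13.09, 45.24, 107.49.
For Cohort D: 11.36, 18.75, 81.79, 156.72.
Combined standard total = 1 130 400; weights = 0.1568, 0.2236, 0.3914, 0.2281.
Cohort B: 0.1568×4.15 + 0.2236×13.09 + 0.3914×45.24 + 0.2281×107.49 = 45.8082 per 100 000.
Cohort D: 0.1568×11.36 + 0.2236×18.75 + 0.3914×81.79 + 0.2281×156.72 = 73.7418 per 100 000.
Difference = 45.8082 − 73.7418 = -27.9335.

-27.93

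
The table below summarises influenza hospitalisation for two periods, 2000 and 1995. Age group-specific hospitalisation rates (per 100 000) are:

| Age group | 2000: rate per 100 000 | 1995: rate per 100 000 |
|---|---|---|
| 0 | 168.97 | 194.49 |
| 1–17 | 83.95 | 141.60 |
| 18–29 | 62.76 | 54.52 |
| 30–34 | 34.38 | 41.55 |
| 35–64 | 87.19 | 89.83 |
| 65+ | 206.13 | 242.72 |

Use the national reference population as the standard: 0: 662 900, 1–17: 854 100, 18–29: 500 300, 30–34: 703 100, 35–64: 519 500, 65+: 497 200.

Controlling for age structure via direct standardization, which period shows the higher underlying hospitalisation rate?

1995

Standard total = 3 737 100; weights = 0.1774, 0.2285, 0.1339, 0.1881, 0.1390, 0.1330.
2000: 0.1774×168.97 + 0.2285×83.95 + 0.1339×62.76 + 0.1881×34.38 + 0.1390×87.19 + 0.1330×206.13 = 103.5740 per 100 000.
1995: 0.1774×194.49 + 0.2285×141.60 + 0.1339×54.52 + 0.1881×41.55 + 0.1390×89.83 + 0.1330×242.72 = 126.7574 per 100 000.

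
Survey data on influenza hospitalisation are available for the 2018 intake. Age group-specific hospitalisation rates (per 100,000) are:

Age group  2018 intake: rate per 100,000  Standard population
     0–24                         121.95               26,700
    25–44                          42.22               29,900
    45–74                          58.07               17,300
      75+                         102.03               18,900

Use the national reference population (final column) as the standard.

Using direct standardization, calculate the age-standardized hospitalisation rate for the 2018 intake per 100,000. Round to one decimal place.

Standard total = 92,800; weights = 0.2877, 0.3222, 0.1864, 0.2037.
Standardized rate: 0.2877×121.95 + 0.3222×42.22 + 0.1864×58.07 + 0.2037×102.03 = 80.2955 per 100,000.

80.3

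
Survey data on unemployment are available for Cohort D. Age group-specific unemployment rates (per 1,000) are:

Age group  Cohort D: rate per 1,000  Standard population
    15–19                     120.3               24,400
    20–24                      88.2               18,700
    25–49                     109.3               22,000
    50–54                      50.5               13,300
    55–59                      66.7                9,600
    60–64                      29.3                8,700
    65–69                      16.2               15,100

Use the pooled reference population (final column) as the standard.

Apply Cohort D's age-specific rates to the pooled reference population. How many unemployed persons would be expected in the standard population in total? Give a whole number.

Expected unemployed persons = Σ (standard pop × age-specific rate ÷ 1,000)
= 24,400×120.3/1,000 + 18,700×88.2/1,000 + 22,000×109.3/1,000 + 13,300×50.5/1,000 + 9,600×66.7/1,000 + 8,700×29.3/1,000 + 15,100×16.2/1,000
= 2935.32 + 1649.34 + 2404.60 + 671.65 + 640.32 + 254.91 + 244.62 = 8800.76.

8801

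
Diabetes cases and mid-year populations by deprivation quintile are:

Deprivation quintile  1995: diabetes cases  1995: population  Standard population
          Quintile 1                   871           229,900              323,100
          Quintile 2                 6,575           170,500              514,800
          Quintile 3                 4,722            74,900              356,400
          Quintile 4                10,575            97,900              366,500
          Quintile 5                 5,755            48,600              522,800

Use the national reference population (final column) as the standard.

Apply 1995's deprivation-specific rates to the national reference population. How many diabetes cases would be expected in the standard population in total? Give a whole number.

Deprivation-specific rates per 1,000 for 1995: 3.789, 38.563, 63.044, 108.018, 118.416.
Expected diabetes cases = Σ (standard pop × deprivation-specific rate ÷ 1,000)
= 323,100×3.789/1,000 + 514,800×38.563/1,000 + 356,400×63.044/1,000 + 366,500×108.018/1,000 + 522,800×118.416/1,000
= 1224.10 + 19852.26 + 22468.90 + 39588.74 + 61907.70 = 145041.69.

145042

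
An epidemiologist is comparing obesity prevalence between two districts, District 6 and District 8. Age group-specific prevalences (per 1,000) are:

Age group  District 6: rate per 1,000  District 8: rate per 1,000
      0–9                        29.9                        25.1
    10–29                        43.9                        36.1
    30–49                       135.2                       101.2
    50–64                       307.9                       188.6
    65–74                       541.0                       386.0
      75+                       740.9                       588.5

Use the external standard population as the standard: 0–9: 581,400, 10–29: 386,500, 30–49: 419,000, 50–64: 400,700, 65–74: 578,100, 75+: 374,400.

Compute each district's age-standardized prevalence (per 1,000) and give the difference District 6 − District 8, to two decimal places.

Standard total = 2,740,100; weights = 0.2122, 0.1411, 0.1529, 0.1462, 0.2110, 0.1366.
District 6: 0.2122×29.9 + 0.1411×43.9 + 0.1529×135.2 + 0.1462×307.9 + 0.2110×541.0 + 0.1366×740.9 = 293.6099 per 1,000.
District 8: 0.2122×25.1 + 0.1411×36.1 + 0.1529×101.2 + 0.1462×188.6 + 0.2110×386.0 + 0.1366×588.5 = 215.3212 per 1,000.
Difference = 293.6099 − 215.3212 = 78.2887.

78.29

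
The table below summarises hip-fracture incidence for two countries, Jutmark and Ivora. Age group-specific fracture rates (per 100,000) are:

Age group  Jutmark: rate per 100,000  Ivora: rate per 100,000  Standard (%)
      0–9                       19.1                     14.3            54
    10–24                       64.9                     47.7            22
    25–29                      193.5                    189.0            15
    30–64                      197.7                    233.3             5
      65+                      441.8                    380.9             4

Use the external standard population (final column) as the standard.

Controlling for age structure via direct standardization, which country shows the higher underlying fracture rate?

Standard weights: 0.54, 0.22, 0.15, 0.05, 0.04.
Jutmark: 0.5400×19.1 + 0.2200×64.9 + 0.1500×193.5 + 0.0500×197.7 + 0.0400×441.8 = 81.1740 per 100,000.
Ivora: 0.5400×14.3 + 0.2200×47.7 + 0.1500×189.0 + 0.0500×233.3 + 0.0400×380.9 = 73.4670 per 100,000.

Jutmark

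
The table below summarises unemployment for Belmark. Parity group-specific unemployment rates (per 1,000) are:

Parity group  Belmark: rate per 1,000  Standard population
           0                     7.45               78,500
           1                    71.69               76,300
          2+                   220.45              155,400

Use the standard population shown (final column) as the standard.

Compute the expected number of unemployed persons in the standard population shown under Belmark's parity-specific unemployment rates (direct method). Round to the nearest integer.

40313

Expected unemployed persons = Σ (standard pop × parity-specific rate ÷ 1,000)
= 78,500×7.45/1,000 + 76,300×71.69/1,000 + 155,400×220.45/1,000
= 584.83 + 5469.95 + 34257.93 = 40312.70.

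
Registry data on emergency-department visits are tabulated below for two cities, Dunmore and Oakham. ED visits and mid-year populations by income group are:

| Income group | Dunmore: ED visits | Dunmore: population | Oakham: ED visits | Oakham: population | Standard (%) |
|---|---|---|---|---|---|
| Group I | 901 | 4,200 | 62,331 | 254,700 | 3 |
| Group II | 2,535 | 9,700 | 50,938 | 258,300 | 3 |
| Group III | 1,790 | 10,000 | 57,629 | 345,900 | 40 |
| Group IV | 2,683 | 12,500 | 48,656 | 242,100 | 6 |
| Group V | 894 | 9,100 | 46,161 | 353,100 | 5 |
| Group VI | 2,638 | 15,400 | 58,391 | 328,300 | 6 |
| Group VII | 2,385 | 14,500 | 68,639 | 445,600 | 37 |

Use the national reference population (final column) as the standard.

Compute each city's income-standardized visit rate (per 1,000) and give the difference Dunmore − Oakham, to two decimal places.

8.64

Income-specific rates per 1,000 for Dunmore: 214.524, 261.340, 179.000, 214.640, 98.242, 171.299, 164.483.
For Oakham: 244.723, 197.205, 166.606, 200.975, 130.731, 177.859, 154.037.
Standard weights: 0.03, 0.03, 0.40, 0.06, 0.05, 0.06, 0.37.
Dunmore: 0.0300×214.524 + 0.0300×261.340 + 0.4000×179.000 + 0.0600×214.640 + 0.0500×98.242 + 0.0600×171.299 + 0.3700×164.483 = 174.8030 per 1,000.
Oakham: 0.0300×244.723 + 0.0300×197.205 + 0.4000×166.606 + 0.0600×200.975 + 0.0500×130.731 + 0.0600×177.859 + 0.3700×154.037 = 166.1605 per 1,000.
Difference = 174.8030 − 166.1605 = 8.6424.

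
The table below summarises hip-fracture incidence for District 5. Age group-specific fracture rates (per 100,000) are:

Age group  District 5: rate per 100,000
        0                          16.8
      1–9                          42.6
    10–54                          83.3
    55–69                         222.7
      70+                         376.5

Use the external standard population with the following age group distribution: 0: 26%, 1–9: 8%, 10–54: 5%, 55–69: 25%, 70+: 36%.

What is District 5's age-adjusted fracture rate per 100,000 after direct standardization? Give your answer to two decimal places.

203.16

Standard weights: 0.26, 0.08, 0.05, 0.25, 0.36.
Standardized rate: 0.2600×16.8 + 0.0800×42.6 + 0.0500×83.3 + 0.2500×222.7 + 0.3600×376.5 = 203.1560 per 100,000.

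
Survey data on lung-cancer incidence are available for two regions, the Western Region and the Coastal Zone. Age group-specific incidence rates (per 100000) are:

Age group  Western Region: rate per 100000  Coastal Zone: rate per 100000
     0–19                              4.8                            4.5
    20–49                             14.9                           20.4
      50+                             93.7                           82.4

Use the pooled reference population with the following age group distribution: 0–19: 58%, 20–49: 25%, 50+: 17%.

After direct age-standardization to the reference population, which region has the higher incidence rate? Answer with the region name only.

Standard weights: 0.58, 0.25, 0.17.
The Western Region: 0.5800×4.8 + 0.2500×14.9 + 0.1700×93.7 = 22.4380 per 100000.
The Coastal Zone: 0.5800×4.5 + 0.2500×20.4 + 0.1700×82.4 = 21.7180 per 100000.

Western Region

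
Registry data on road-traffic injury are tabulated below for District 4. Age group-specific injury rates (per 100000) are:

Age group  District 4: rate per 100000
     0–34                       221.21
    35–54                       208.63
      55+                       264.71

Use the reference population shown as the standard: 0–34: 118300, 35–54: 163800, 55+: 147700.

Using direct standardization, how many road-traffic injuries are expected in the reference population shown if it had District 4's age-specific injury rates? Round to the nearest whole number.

994

Expected road-traffic injuries = Σ (standard pop × age-specific rate ÷ 100000)
= 118300×221.21/100000 + 163800×208.63/100000 + 147700×264.71/100000
= 261.69 + 341.74 + 390.98 = 994.40.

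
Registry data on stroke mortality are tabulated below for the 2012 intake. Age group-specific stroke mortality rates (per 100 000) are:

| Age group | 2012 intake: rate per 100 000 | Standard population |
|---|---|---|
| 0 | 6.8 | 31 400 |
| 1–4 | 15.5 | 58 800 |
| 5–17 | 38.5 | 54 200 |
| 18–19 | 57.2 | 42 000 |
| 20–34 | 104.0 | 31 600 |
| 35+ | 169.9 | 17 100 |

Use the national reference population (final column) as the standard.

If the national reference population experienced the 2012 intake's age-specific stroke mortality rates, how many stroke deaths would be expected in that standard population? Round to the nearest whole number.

Expected stroke deaths = Σ (standard pop × age-specific rate ÷ 100 000)
= 31 400×6.8/100 000 + 58 800×15.5/100 000 + 54 200×38.5/100 000 + 42 000×57.2/100 000 + 31 600×104.0/100 000 + 17 100×169.9/100 000
= 2.14 + 9.11 + 20.87 + 24.02 + 32.86 + 29.05 = 118.06.

118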